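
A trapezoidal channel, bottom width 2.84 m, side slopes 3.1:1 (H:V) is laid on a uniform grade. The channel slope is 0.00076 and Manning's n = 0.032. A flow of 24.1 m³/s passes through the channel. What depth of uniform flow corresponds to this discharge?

y_n = 2.33 m

Manning's equation rearranged: A R^(2/3) = nQ / (1·√S) = 0.032 × 24.1 / (√0.00076) = 27.97.
Trying y = 2.88 m: A R^(2/3) = 45.76 — too large.
Trying y = 1.81 m: A R^(2/3) = 15.76 — too small.
Trying y = 2.33 m: A R^(2/3) = 27.95 — matches.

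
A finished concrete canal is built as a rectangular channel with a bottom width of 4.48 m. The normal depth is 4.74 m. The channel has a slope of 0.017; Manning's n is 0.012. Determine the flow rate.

Flow area A = b·y = 4.48 × 4.74 = 21.24 m². Wetted perimeter P = b + 2y = 4.48 + 2×4.74 = 13.96 m.
Hydraulic radius R = A/P = 21.24/13.96 = 1.521 m.
Manning's equation: Q = (1/n) A R^(2/3) S^(1/2) = (1/0.012) × 21.24 × 1.521^(2/3) × 0.017^(1/2) = 305 m³/s.

Q = 305 m³/s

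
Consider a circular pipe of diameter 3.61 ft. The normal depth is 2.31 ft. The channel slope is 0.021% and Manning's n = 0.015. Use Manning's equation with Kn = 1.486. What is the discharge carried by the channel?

For a circular section of diameter D = 3.61 ft at depth y = 2.31 ft, the central angle is θ = 2 arccos(1 − 2y/D) = 3.709 rad. Then A = (D²/8)(θ − sin θ) = 6.917 ft² and P = Dθ/2 = 6.694 ft.
Hydraulic radius R = A/P = 6.917/6.694 = 1.033 ft.
Manning's equation: Q = (1.486/n) A R^(2/3) S^(1/2) = (1.486/0.015) × 6.917 × 1.033^(2/3) × 0.00021^(1/2) = 10.1 ft³/s.

Q = 10.1 ft³/s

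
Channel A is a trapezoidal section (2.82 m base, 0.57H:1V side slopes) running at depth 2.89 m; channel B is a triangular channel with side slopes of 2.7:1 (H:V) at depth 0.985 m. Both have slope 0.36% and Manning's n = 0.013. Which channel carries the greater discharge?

channel A

Channel A: With bottom width b = 2.82 m and side slope z = 0.57: A = (b + zy)y = (2.82 + 0.57×2.89)×2.89 = 12.91 m²; P = b + 2y√(1+z²) = 2.82 + 2×2.89×1.151 = 9.473 m. Hydraulic radius R = A/P = 12.91/9.473 = 1.363 m. Q_A = (1/0.013)·12.91·1.363^(2/3)·√0.0036 = 73.25 m³/s.
Channel B: For a triangular section with side slope z = 2.7: A = zy² = 2.7×0.985² = 2.62 m²; P = 2y√(1+z²) = 2×0.985×2.879 = 5.672 m. Hydraulic radius R = A/P = 2.62/5.672 = 0.4618 m. Q_B = (1/0.013)·2.62·0.4618^(2/3)·√0.0036 = 7.224 m³/s.
Q_A = 73.25 m³/s vs Q_B = 7.224 m³/s, so channel A carries more.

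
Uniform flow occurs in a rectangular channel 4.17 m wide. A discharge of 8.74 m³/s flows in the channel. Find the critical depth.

y_c = 0.765 m

For a rectangular channel, critical depth y_c = (q²/g)^(1/3) where q = Q/b = 8.74/4.17 = 2.096 m²/s.
So y_c = (2.096²/9.81)^(1/3) = 0.765 m.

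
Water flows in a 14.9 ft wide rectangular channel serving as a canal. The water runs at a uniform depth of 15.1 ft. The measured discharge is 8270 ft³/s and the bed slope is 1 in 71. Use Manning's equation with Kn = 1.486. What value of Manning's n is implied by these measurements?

n = 0.014

Flow area A = b·y = 14.9 × 15.1 = 225 ft². Wetted perimeter P = b + 2y = 14.9 + 2×15.1 = 45.1 ft.
Hydraulic radius R = A/P = 225/45.1 = 4.989 ft.
Rearranging Manning's equation: n = (1.486/Q) A R^(2/3) S^(1/2) = (1.486/8270) × 225 × 4.989^(2/3) × √0.01408 = 0.014.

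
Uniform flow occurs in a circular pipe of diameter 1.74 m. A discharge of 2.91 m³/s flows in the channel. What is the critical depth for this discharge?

At critical depth, Q² T / (g A³) = 1, i.e. A³/T = Q²/g = 2.91²/9.81 = 0.8632.
Trying y = 0.682 m: A³/T = 0.3801 — too small.
Trying y = 0.845 m: A³/T = 0.8641 — ≈ 0.8632.

y_c = 0.845 m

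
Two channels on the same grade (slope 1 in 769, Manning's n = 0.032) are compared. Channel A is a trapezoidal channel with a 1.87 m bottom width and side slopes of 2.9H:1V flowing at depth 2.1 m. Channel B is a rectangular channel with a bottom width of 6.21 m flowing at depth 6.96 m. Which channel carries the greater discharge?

Channel A: With bottom width b = 1.87 m and side slope z = 2.9: A = (b + zy)y = (1.87 + 2.9×2.1)×2.1 = 16.72 m²; P = b + 2y√(1+z²) = 1.87 + 2×2.1×3.068 = 14.75 m. Hydraulic radius R = A/P = 16.72/14.75 = 1.133 m. Q_A = (1/0.032)·16.72·1.133^(2/3)·√0.0013 = 20.47 m³/s.
Channel B: Flow area A = b·y = 6.21 × 6.96 = 43.22 m². Wetted perimeter P = b + 2y = 6.21 + 2×6.96 = 20.13 m. Hydraulic radius R = A/P = 43.22/20.13 = 2.147 m. Q_B = (1/0.032)·43.22·2.147^(2/3)·√0.0013 = 81.06 m³/s.
Q_A = 20.47 m³/s vs Q_B = 81.06 m³/s, so channel B carries more.

channel B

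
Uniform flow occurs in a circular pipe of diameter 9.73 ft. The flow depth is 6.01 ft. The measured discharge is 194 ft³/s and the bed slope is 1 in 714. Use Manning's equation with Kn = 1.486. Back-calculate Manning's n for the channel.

n = 0.0271

For a circular section of diameter D = 9.73 ft at depth y = 6.01 ft, the central angle is θ = 2 arccos(1 − 2y/D) = 3.617 rad. Then A = (D²/8)(θ − sin θ) = 48.22 ft² and P = Dθ/2 = 17.6 ft.
Hydraulic radius R = A/P = 48.22/17.6 = 2.74 ft.
Rearranging Manning's equation: n = (1.486/Q) A R^(2/3) S^(1/2) = (1.486/194) × 48.22 × 2.74^(2/3) × √0.001401 = 0.0271.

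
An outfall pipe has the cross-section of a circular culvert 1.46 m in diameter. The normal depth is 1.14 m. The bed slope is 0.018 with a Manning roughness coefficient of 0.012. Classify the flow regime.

For a circular section of diameter D = 1.46 m at depth y = 1.14 m, the central angle is θ = 2 arccos(1 − 2y/D) = 4.334 rad. Then A = (D²/8)(θ − sin θ) = 1.403 m² and P = Dθ/2 = 3.164 m.
Hydraulic radius R = A/P = 1.403/3.164 = 0.4433 m.
V = (1/n) R^(2/3) √S = (1/0.012) × 0.4433^(2/3) × √0.018 = 6.5 m/s. Hydraulic depth D_h = A/T = 1.403/1.208 = 1.161 m.
Froude number Fr = V/√(g·D_h) = 6.5/√(9.81×1.161) = 1.93, which is greater than 1, so the flow is supercritical.

supercritical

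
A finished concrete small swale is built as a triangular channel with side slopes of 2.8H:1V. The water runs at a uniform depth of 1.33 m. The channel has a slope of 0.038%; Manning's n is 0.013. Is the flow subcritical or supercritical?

subcritical

For a triangular section with side slope z = 2.8: A = zy² = 2.8×1.33² = 4.953 m²; P = 2y√(1+z²) = 2×1.33×2.973 = 7.909 m.
Hydraulic radius R = A/P = 4.953/7.909 = 0.6263 m.
V = (1/n) R^(2/3) √S = (1/0.013) × 0.6263^(2/3) × √0.00038 = 1.098 m/s. Hydraulic depth D_h = A/T = 4.953/7.448 = 0.665 m.
Froude number Fr = V/√(g·D_h) = 1.098/√(9.81×0.665) = 0.43, which is less than 1, so the flow is subcritical.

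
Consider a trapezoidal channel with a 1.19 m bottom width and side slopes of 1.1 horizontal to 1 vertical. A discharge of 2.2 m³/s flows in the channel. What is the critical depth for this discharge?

At critical depth, Q² T / (g A³) = 1, i.e. A³/T = Q²/g = 2.2²/9.81 = 0.4934.
Try y = 0.43 m: A³/T = 0.1712 — short.
Try y = 0.689 m: A³/T = 0.8934 — over.
Try y = 0.583 m: A³/T = 0.4922 — matches.

y_c = 0.583 m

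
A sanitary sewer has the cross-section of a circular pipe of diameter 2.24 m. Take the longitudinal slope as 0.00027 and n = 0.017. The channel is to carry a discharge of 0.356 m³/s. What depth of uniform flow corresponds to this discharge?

Manning's equation rearranged: A R^(2/3) = nQ / (1·√S) = 0.017 × 0.356 / (√0.00027) = 0.3683.
At y = 0.428 m: A R^(2/3) = 0.2137 — too small.
At y = 0.664 m: A R^(2/3) = 0.5123 — too large.
At y = 0.561 m: A R^(2/3) = 0.3681 — close enough.

y_n = 0.561 m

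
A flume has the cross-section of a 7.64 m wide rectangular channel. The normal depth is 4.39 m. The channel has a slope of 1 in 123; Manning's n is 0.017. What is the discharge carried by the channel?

Flow area A = b·y = 7.64 × 4.39 = 33.54 m². Wetted perimeter P = b + 2y = 7.64 + 2×4.39 = 16.42 m.
Hydraulic radius R = A/P = 33.54/16.42 = 2.043 m.
Manning's equation: Q = (1/n) A R^(2/3) S^(1/2) = (1/0.017) × 33.54 × 2.043^(2/3) × 0.00813^(1/2) = 286 m³/s.

Q = 286 m³/s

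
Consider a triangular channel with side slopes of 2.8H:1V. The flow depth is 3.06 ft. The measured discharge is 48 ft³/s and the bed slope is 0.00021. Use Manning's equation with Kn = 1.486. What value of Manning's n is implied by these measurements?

n = 0.015

For a triangular section with side slope z = 2.8: A = zy² = 2.8×3.06² = 26.22 ft²; P = 2y√(1+z²) = 2×3.06×2.973 = 18.2 ft.
Hydraulic radius R = A/P = 26.22/18.2 = 1.441 ft.
Rearranging Manning's equation: n = (1.486/Q) A R^(2/3) S^(1/2) = (1.486/48) × 26.22 × 1.441^(2/3) × √0.00021 = 0.015.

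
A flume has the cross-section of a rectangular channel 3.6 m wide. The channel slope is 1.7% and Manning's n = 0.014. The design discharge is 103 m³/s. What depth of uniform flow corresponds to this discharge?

Manning's equation rearranged: A R^(2/3) = nQ / (1·√S) = 0.014 × 103 / (√0.017) = 11.06.
Try y = 2.02 m: A R^(2/3) = 7.037 — too small.
Try y = 3.1 m: A R^(2/3) = 12.17 — too large.
Try y = 2.87 m: A R^(2/3) = 11.05 — ≈ 11.06.

y_n = 2.87 m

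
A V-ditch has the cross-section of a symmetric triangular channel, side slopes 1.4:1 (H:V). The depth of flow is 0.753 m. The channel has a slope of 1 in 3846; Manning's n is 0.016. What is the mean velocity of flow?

V = 0.458 m/s

For a triangular section with side slope z = 1.4: A = zy² = 1.4×0.753² = 0.7938 m²; P = 2y√(1+z²) = 2×0.753×1.72 = 2.591 m.
Hydraulic radius R = A/P = 0.7938/2.591 = 0.3064 m.
From Manning's equation, V = (1/n) R^(2/3) S^(1/2) = (1/0.016) × 0.3064^(2/3) × 0.00026^(1/2) = 0.458 m/s.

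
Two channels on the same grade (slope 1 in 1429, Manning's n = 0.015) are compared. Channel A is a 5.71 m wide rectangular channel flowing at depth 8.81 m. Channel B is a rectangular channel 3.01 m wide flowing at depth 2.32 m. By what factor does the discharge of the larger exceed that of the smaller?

12.8

Channel A: Flow area A = b·y = 5.71 × 8.81 = 50.31 m². Wetted perimeter P = b + 2y = 5.71 + 2×8.81 = 23.33 m. Hydraulic radius R = A/P = 50.31/23.33 = 2.156 m. Q_A = (1/0.015)·50.31·2.156^(2/3)·√0.0006998 = 148.1 m³/s.
Channel B: Flow area A = b·y = 3.01 × 2.32 = 6.983 m². Wetted perimeter P = b + 2y = 3.01 + 2×2.32 = 7.65 m. Hydraulic radius R = A/P = 6.983/7.65 = 0.9128 m. Q_B = (1/0.015)·6.983·0.9128^(2/3)·√0.0006998 = 11.59 m³/s.
The larger discharge is 148.1 m³/s and the smaller is 11.59 m³/s; the ratio is 12.8.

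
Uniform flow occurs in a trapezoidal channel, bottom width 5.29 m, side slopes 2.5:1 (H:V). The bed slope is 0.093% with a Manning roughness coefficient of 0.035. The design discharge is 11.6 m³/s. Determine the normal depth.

y_n = 1.48 m

Manning's equation rearranged: A R^(2/3) = nQ / (1·√S) = 0.035 × 11.6 / (√0.00093) = 13.31.
Try y = 1.32 m: A R^(2/3) = 10.68 — too small.
Try y = 1.69 m: A R^(2/3) = 17.32 — too large.
Try y = 1.48 m: A R^(2/3) = 13.34 — ≈ 13.31.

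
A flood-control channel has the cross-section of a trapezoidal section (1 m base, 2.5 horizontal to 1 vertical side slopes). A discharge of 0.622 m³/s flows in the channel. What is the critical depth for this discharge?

y_c = 0.27 m

At critical depth, Q² T / (g A³) = 1, i.e. A³/T = Q²/g = 0.622²/9.81 = 0.03944.
Trying y = 0.222 m: A³/T = 0.0195 — low.
Trying y = 0.297 m: A³/T = 0.05578 — high.
Trying y = 0.27 m: A³/T = 0.03936 — matches.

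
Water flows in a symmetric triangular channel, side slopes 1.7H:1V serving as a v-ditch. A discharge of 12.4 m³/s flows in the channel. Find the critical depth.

At critical depth, Q² T / (g A³) = 1, i.e. A³/T = Q²/g = 12.4²/9.81 = 15.67.
Try y = 1.12 m: A³/T = 2.547 — too small.
Try y = 1.87 m: A³/T = 33.04 — too large.
Try y = 1.61 m: A³/T = 15.63 — matches.

y_c = 1.61 m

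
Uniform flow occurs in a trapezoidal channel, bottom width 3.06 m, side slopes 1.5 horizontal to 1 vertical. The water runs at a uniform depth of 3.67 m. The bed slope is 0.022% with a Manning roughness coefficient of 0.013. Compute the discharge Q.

Q = 55.6 m³/s

With bottom width b = 3.06 m and side slope z = 1.5: A = (b + zy)y = (3.06 + 1.5×3.67)×3.67 = 31.43 m²; P = b + 2y√(1+z²) = 3.06 + 2×3.67×1.803 = 16.29 m.
Hydraulic radius R = A/P = 31.43/16.29 = 1.929 m.
Manning's equation: Q = (1/n) A R^(2/3) S^(1/2) = (1/0.013) × 31.43 × 1.929^(2/3) × 0.00022^(1/2) = 55.6 m³/s.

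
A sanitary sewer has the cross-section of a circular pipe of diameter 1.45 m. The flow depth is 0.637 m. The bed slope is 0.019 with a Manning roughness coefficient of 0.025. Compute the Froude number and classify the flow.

supercritical

For a circular section of diameter D = 1.45 m at depth y = 0.637 m, the central angle is θ = 2 arccos(1 − 2y/D) = 2.898 rad. Then A = (D²/8)(θ − sin θ) = 0.6984 m² and P = Dθ/2 = 2.101 m.
Hydraulic radius R = A/P = 0.6984/2.101 = 0.3324 m.
V = (1/n) R^(2/3) √S = (1/0.025) × 0.3324^(2/3) × √0.019 = 2.646 m/s. Hydraulic depth D_h = A/T = 0.6984/1.439 = 0.4852 m.
Froude number Fr = V/√(g·D_h) = 2.646/√(9.81×0.4852) = 1.21, which is greater than 1, so the flow is supercritical.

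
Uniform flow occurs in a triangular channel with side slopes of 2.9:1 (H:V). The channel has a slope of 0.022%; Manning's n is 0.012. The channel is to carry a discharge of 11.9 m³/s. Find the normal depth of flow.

Manning's equation rearranged: A R^(2/3) = nQ / (1·√S) = 0.012 × 11.9 / (√0.00022) = 9.628.
Try y = 1.39 m: A R^(2/3) = 4.235 — too small.
Try y = 1.89 m: A R^(2/3) = 9.609 — close enough.

y_n = 1.89 m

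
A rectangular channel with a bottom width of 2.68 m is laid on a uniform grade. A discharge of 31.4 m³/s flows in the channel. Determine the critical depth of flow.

For a rectangular channel, critical depth y_c = (q²/g)^(1/3) where q = Q/b = 31.4/2.68 = 11.72 m²/s.
So y_c = (11.72²/9.81)^(1/3) = 2.41 m.

y_c = 2.41 m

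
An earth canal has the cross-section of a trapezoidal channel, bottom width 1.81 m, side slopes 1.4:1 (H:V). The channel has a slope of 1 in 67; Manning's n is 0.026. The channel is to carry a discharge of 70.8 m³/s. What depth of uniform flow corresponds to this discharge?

Manning's equation rearranged: A R^(2/3) = nQ / (1·√S) = 0.026 × 70.8 / (√0.01493) = 15.07.
Trying y = 3.14 m: A R^(2/3) = 26.04 — over.
Trying y = 2.14 m: A R^(2/3) = 11.1 — short.
Trying y = 2.46 m: A R^(2/3) = 15.06 — ≈ 15.07.

y_n = 2.46 m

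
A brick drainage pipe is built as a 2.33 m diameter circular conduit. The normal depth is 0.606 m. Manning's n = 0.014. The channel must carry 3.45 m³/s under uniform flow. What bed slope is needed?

S = 0.012

For a circular section of diameter D = 2.33 m at depth y = 0.606 m, the central angle is θ = 2 arccos(1 − 2y/D) = 2.141 rad. Then A = (D²/8)(θ − sin θ) = 0.8813 m² and P = Dθ/2 = 2.494 m.
Hydraulic radius R = A/P = 0.8813/2.494 = 0.3534 m.
From Manning's equation, S = [nQ / (1 A R^(2/3))]² = [0.014 × 3.45 / (1 × 0.8813 × 0.3534^(2/3))]² = 0.012.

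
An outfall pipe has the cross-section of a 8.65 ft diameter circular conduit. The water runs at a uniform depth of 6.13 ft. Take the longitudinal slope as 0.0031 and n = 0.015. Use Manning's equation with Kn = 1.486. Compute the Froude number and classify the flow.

subcritical

For a circular section of diameter D = 8.65 ft at depth y = 6.13 ft, the central angle is θ = 2 arccos(1 − 2y/D) = 4.003 rad. Then A = (D²/8)(θ − sin θ) = 44.53 ft² and P = Dθ/2 = 17.31 ft.
Hydraulic radius R = A/P = 44.53/17.31 = 2.572 ft.
V = (1.486/n) R^(2/3) √S = (1.486/0.015) × 2.572^(2/3) × √0.0031 = 10.36 ft/s. Hydraulic depth D_h = A/T = 44.53/7.861 = 5.665 ft.
Froude number Fr = V/√(g·D_h) = 10.36/√(32.2×5.665) = 0.767, which is less than 1, so the flow is subcritical.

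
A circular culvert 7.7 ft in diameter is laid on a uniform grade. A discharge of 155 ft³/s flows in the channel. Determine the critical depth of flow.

At critical depth, Q² T / (g A³) = 1, i.e. A³/T = Q²/g = 155²/32.2 = 746.1.
At y = 2.72 ft: A³/T = 432.3 — too small.
At y = 3.64 ft: A³/T = 1323 — too large.
At y = 3.13 ft: A³/T = 742 — ≈ 746.1.

y_c = 3.13 ft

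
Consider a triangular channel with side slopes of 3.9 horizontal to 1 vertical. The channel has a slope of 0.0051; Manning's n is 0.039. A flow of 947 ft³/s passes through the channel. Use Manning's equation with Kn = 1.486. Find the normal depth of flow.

Manning's equation rearranged: A R^(2/3) = nQ / (1.486·√S) = 0.039 × 947 / (1.486 × √0.0051) = 348.
At y = 7.31 ft: A R^(2/3) = 484.1 — too large.
At y = 4.42 ft: A R^(2/3) = 126.6 — too small.
At y = 6.46 ft: A R^(2/3) = 348.2 — matches.

y_n = 6.46 ft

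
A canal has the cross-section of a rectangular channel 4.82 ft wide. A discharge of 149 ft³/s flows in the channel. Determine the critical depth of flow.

For a rectangular channel, critical depth y_c = (q²/g)^(1/3) where q = Q/b = 149/4.82 = 30.91 ft²/s.
So y_c = (30.91²/32.2)^(1/3) = 3.1 ft.

y_c = 3.1 ft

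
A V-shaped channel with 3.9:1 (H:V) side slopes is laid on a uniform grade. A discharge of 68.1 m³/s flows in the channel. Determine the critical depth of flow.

At critical depth, Q² T / (g A³) = 1, i.e. A³/T = Q²/g = 68.1²/9.81 = 472.7.
Try y = 2.03 m: A³/T = 262.2 — short.
Try y = 2.76 m: A³/T = 1218 — over.
Try y = 2.28 m: A³/T = 468.6 — matches.

y_c = 2.28 m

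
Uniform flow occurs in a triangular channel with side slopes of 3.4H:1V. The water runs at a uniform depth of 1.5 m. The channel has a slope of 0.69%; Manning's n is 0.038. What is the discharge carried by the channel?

For a triangular section with side slope z = 3.4: A = zy² = 3.4×1.5² = 7.65 m²; P = 2y√(1+z²) = 2×1.5×3.544 = 10.63 m.
Hydraulic radius R = A/P = 7.65/10.63 = 0.7195 m.
Manning's equation: Q = (1/n) A R^(2/3) S^(1/2) = (1/0.038) × 7.65 × 0.7195^(2/3) × 0.0069^(1/2) = 13.4 m³/s.

Q = 13.4 m³/s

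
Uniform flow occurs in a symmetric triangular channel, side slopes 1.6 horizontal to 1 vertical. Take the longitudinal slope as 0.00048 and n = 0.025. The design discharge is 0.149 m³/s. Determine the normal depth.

y_n = 0.535 m

Manning's equation rearranged: A R^(2/3) = nQ / (1·√S) = 0.025 × 0.149 / (√0.00048) = 0.17.
Trying y = 0.638 m: A R^(2/3) = 0.2724 — too large.
Trying y = 0.441 m: A R^(2/3) = 0.1017 — too small.
Trying y = 0.535 m: A R^(2/3) = 0.1703 — ≈ 0.17.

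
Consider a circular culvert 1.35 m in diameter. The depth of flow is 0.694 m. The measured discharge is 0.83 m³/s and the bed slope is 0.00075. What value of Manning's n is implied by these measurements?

For a circular section of diameter D = 1.35 m at depth y = 0.694 m, the central angle is θ = 2 arccos(1 − 2y/D) = 3.198 rad. Then A = (D²/8)(θ − sin θ) = 0.7413 m² and P = Dθ/2 = 2.159 m.
Hydraulic radius R = A/P = 0.7413/2.159 = 0.3434 m.
Rearranging Manning's equation: n = (1/Q) A R^(2/3) S^(1/2) = (1/0.83) × 0.7413 × 0.3434^(2/3) × √0.00075 = 0.012.

n = 0.012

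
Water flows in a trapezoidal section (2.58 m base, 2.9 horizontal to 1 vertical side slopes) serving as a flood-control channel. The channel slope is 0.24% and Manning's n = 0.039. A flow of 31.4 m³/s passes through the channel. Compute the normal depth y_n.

y_n = 2.3 m

Manning's equation rearranged: A R^(2/3) = nQ / (1·√S) = 0.039 × 31.4 / (√0.0024) = 25.
At y = 1.91 m: A R^(2/3) = 16.37 — too small.
At y = 2.8 m: A R^(2/3) = 39.54 — too large.
At y = 2.3 m: A R^(2/3) = 25.01 — ≈ 25.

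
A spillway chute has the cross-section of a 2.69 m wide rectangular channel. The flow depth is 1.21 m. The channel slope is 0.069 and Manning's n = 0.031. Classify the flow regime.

supercritical

Flow area A = b·y = 2.69 × 1.21 = 3.255 m². Wetted perimeter P = b + 2y = 2.69 + 2×1.21 = 5.11 m.
Hydraulic radius R = A/P = 3.255/5.11 = 0.637 m.
V = (1/n) R^(2/3) √S = (1/0.031) × 0.637^(2/3) × √0.069 = 6.273 m/s. Hydraulic depth D_h = A/T = 3.255/2.69 = 1.21 m.
Froude number Fr = V/√(g·D_h) = 6.273/√(9.81×1.21) = 1.82, which is greater than 1, so the flow is supercritical.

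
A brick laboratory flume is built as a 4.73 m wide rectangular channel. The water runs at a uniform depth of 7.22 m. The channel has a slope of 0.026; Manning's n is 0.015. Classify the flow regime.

supercritical

Flow area A = b·y = 4.73 × 7.22 = 34.15 m². Wetted perimeter P = b + 2y = 4.73 + 2×7.22 = 19.17 m.
Hydraulic radius R = A/P = 34.15/19.17 = 1.781 m.
V = (1/n) R^(2/3) √S = (1/0.015) × 1.781^(2/3) × √0.026 = 15.8 m/s. Hydraulic depth D_h = A/T = 34.15/4.73 = 7.22 m.
Froude number Fr = V/√(g·D_h) = 15.8/√(9.81×7.22) = 1.88, which is greater than 1, so the flow is supercritical.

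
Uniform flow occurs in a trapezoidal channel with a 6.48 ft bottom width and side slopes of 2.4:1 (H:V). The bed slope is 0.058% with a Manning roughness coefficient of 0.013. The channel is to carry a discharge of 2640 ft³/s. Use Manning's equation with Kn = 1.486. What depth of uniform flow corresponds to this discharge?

Manning's equation rearranged: A R^(2/3) = nQ / (1.486·√S) = 0.013 × 2640 / (1.486 × √0.00058) = 959.
Try y = 8 ft: A R^(2/3) = 541 — too small.
Try y = 11.7 ft: A R^(2/3) = 1336 — too large.
Try y = 10.2 ft: A R^(2/3) = 960.6 — matches.

y_n = 10.2 ft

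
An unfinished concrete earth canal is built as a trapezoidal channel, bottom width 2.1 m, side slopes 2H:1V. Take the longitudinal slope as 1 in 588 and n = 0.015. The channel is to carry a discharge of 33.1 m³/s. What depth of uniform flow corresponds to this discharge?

Manning's equation rearranged: A R^(2/3) = nQ / (1·√S) = 0.015 × 33.1 / (√0.001701) = 12.04.
At y = 1.65 m: A R^(2/3) = 8.55 — low.
At y = 1.93 m: A R^(2/3) = 12.05 — matches.

y_n = 1.93 m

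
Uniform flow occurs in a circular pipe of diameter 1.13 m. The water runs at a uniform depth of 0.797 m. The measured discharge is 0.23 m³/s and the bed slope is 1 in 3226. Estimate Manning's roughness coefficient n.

For a circular section of diameter D = 1.13 m at depth y = 0.797 m, the central angle is θ = 2 arccos(1 − 2y/D) = 3.988 rad. Then A = (D²/8)(θ − sin θ) = 0.756 m² and P = Dθ/2 = 2.253 m.
Hydraulic radius R = A/P = 0.756/2.253 = 0.3355 m.
Rearranging Manning's equation: n = (1/Q) A R^(2/3) S^(1/2) = (1/0.23) × 0.756 × 0.3355^(2/3) × √0.00031 = 0.0279.

n = 0.0279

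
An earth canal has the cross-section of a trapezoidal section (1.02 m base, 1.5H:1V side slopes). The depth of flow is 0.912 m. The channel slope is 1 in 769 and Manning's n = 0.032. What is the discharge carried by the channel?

With bottom width b = 1.02 m and side slope z = 1.5: A = (b + zy)y = (1.02 + 1.5×0.912)×0.912 = 2.178 m²; P = b + 2y√(1+z²) = 1.02 + 2×0.912×1.803 = 4.308 m.
Hydraulic radius R = A/P = 2.178/4.308 = 0.5055 m.
Manning's equation: Q = (1/n) A R^(2/3) S^(1/2) = (1/0.032) × 2.178 × 0.5055^(2/3) × 0.0013^(1/2) = 1.56 m³/s.

Q = 1.56 m³/s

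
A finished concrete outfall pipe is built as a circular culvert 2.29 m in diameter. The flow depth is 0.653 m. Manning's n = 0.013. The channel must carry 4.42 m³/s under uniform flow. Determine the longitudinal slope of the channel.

S = 0.013

For a circular section of diameter D = 2.29 m at depth y = 0.653 m, the central angle is θ = 2 arccos(1 − 2y/D) = 2.253 rad. Then A = (D²/8)(θ − sin θ) = 0.9684 m² and P = Dθ/2 = 2.58 m.
Hydraulic radius R = A/P = 0.9684/2.58 = 0.3753 m.
From Manning's equation, S = [nQ / (1 A R^(2/3))]² = [0.013 × 4.42 / (1 × 0.9684 × 0.3753^(2/3))]² = 0.013.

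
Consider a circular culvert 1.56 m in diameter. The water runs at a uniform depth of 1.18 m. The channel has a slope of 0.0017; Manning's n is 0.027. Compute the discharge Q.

Q = 1.43 m³/s

For a circular section of diameter D = 1.56 m at depth y = 1.18 m, the central angle is θ = 2 arccos(1 − 2y/D) = 4.219 rad. Then A = (D²/8)(θ − sin θ) = 1.551 m² and P = Dθ/2 = 3.29 m.
Hydraulic radius R = A/P = 1.551/3.29 = 0.4714 m.
Manning's equation: Q = (1/n) A R^(2/3) S^(1/2) = (1/0.027) × 1.551 × 0.4714^(2/3) × 0.0017^(1/2) = 1.43 m³/s.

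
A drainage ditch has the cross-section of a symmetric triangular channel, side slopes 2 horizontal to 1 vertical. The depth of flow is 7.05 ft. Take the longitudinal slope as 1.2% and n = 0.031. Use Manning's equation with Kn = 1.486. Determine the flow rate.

Q = 1120 ft³/s

For a triangular section with side slope z = 2: A = zy² = 2×7.05² = 99.41 ft²; P = 2y√(1+z²) = 2×7.05×2.236 = 31.53 ft.
Hydraulic radius R = A/P = 99.41/31.53 = 3.153 ft.
Manning's equation: Q = (1.486/n) A R^(2/3) S^(1/2) = (1.486/0.031) × 99.41 × 3.153^(2/3) × 0.012^(1/2) = 1120 ft³/s.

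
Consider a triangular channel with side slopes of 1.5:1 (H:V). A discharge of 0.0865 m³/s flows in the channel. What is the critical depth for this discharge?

At critical depth, Q² T / (g A³) = 1, i.e. A³/T = Q²/g = 0.0865²/9.81 = 0.0007627.
Try y = 0.174 m: A³/T = 0.0001794 — low.
Try y = 0.281 m: A³/T = 0.001971 — high.
Try y = 0.232 m: A³/T = 0.0007561 — ≈ 0.0007627.

y_c = 0.232 m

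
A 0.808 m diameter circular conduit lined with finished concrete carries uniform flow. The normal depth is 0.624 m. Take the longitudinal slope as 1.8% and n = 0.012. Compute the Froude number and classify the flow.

supercritical

For a circular section of diameter D = 0.808 m at depth y = 0.624 m, the central angle is θ = 2 arccos(1 − 2y/D) = 4.293 rad. Then A = (D²/8)(θ − sin θ) = 0.4249 m² and P = Dθ/2 = 1.734 m.
Hydraulic radius R = A/P = 0.4249/1.734 = 0.245 m.
V = (1/n) R^(2/3) √S = (1/0.012) × 0.245^(2/3) × √0.018 = 4.377 m/s. Hydraulic depth D_h = A/T = 0.4249/0.6777 = 0.627 m.
Froude number Fr = V/√(g·D_h) = 4.377/√(9.81×0.627) = 1.76, which is greater than 1, so the flow is supercritical.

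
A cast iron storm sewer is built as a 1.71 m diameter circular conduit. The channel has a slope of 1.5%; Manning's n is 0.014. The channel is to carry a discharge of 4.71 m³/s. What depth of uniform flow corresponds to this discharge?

y_n = 0.766 m

Manning's equation rearranged: A R^(2/3) = nQ / (1·√S) = 0.014 × 4.71 / (√0.015) = 0.5384.
Trying y = 0.689 m: A R^(2/3) = 0.4451 — low.
Trying y = 0.962 m: A R^(2/3) = 0.7916 — high.
Trying y = 0.766 m: A R^(2/3) = 0.5385 — ≈ 0.5384.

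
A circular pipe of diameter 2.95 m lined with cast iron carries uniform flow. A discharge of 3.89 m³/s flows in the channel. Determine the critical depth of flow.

y_c = 0.839 m

At critical depth, Q² T / (g A³) = 1, i.e. A³/T = Q²/g = 3.89²/9.81 = 1.543.
At y = 0.59 m: A³/T = 0.3905 — too small.
At y = 0.943 m: A³/T = 2.426 — too large.
At y = 0.839 m: A³/T = 1.542 — ≈ 1.543.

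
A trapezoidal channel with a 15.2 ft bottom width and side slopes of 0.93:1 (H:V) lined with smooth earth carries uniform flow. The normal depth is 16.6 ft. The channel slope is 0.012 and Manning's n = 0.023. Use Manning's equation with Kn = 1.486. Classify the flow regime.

With bottom width b = 15.2 ft and side slope z = 0.93: A = (b + zy)y = (15.2 + 0.93×16.6)×16.6 = 508.6 ft²; P = b + 2y√(1+z²) = 15.2 + 2×16.6×1.366 = 60.54 ft.
Hydraulic radius R = A/P = 508.6/60.54 = 8.401 ft.
V = (1.486/n) R^(2/3) √S = (1.486/0.023) × 8.401^(2/3) × √0.012 = 29.25 ft/s. Hydraulic depth D_h = A/T = 508.6/46.08 = 11.04 ft.
Froude number Fr = V/√(g·D_h) = 29.25/√(32.2×11.04) = 1.55, which is greater than 1, so the flow is supercritical.

supercritical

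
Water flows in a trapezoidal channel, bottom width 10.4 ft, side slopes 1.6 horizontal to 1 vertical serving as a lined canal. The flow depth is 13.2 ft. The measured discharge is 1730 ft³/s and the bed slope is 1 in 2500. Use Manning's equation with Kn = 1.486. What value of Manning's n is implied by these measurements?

n = 0.0259

With bottom width b = 10.4 ft and side slope z = 1.6: A = (b + zy)y = (10.4 + 1.6×13.2)×13.2 = 416.1 ft²; P = b + 2y√(1+z²) = 10.4 + 2×13.2×1.887 = 60.21 ft.
Hydraulic radius R = A/P = 416.1/60.21 = 6.91 ft.
Rearranging Manning's equation: n = (1.486/Q) A R^(2/3) S^(1/2) = (1.486/1730) × 416.1 × 6.91^(2/3) × √0.0004 = 0.0259.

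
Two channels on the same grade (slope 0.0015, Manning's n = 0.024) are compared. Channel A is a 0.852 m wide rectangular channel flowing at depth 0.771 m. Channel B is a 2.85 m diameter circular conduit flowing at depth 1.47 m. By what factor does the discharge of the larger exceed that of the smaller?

Channel A: Flow area A = b·y = 0.852 × 0.771 = 0.6569 m². Wetted perimeter P = b + 2y = 0.852 + 2×0.771 = 2.394 m. Hydraulic radius R = A/P = 0.6569/2.394 = 0.2744 m. Q_A = (1/0.024)·0.6569·0.2744^(2/3)·√0.0015 = 0.4476 m³/s.
Channel B: For a circular section of diameter D = 2.85 m at depth y = 1.47 m, the central angle is θ = 2 arccos(1 − 2y/D) = 3.205 rad. Then A = (D²/8)(θ − sin θ) = 3.318 m² and P = Dθ/2 = 4.567 m. Hydraulic radius R = A/P = 3.318/4.567 = 0.7265 m. Q_B = (1/0.024)·3.318·0.7265^(2/3)·√0.0015 = 4.327 m³/s.
The larger discharge is 4.327 m³/s and the smaller is 0.4476 m³/s; the ratio is 9.67.

9.67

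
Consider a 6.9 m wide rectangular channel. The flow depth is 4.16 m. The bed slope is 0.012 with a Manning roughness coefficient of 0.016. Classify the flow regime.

supercritical

Flow area A = b·y = 6.9 × 4.16 = 28.7 m². Wetted perimeter P = b + 2y = 6.9 + 2×4.16 = 15.22 m.
Hydraulic radius R = A/P = 28.7/15.22 = 1.886 m.
V = (1/n) R^(2/3) √S = (1/0.016) × 1.886^(2/3) × √0.012 = 10.45 m/s. Hydraulic depth D_h = A/T = 28.7/6.9 = 4.16 m.
Froude number Fr = V/√(g·D_h) = 10.45/√(9.81×4.16) = 1.64, which is greater than 1, so the flow is supercritical.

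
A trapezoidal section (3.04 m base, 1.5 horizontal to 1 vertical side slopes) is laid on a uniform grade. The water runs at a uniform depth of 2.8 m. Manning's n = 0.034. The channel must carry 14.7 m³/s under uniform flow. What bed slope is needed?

With bottom width b = 3.04 m and side slope z = 1.5: A = (b + zy)y = (3.04 + 1.5×2.8)×2.8 = 20.27 m²; P = b + 2y√(1+z²) = 3.04 + 2×2.8×1.803 = 13.14 m.
Hydraulic radius R = A/P = 20.27/13.14 = 1.543 m.
From Manning's equation, S = [nQ / (1 A R^(2/3))]² = [0.034 × 14.7 / (1 × 20.27 × 1.543^(2/3))]² = 0.000341.

S = 0.000341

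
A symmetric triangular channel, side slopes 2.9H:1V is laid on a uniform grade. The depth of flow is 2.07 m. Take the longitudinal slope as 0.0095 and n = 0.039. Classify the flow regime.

For a triangular section with side slope z = 2.9: A = zy² = 2.9×2.07² = 12.43 m²; P = 2y√(1+z²) = 2×2.07×3.068 = 12.7 m.
Hydraulic radius R = A/P = 12.43/12.7 = 0.9785 m.
V = (1/n) R^(2/3) √S = (1/0.039) × 0.9785^(2/3) × √0.0095 = 2.463 m/s. Hydraulic depth D_h = A/T = 12.43/12.01 = 1.035 m.
Froude number Fr = V/√(g·D_h) = 2.463/√(9.81×1.035) = 0.773, which is less than 1, so the flow is subcritical.

subcritical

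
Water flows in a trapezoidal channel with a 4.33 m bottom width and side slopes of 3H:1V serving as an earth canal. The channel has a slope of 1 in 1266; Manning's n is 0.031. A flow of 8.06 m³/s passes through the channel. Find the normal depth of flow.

y_n = 1.25 m

Manning's equation rearranged: A R^(2/3) = nQ / (1·√S) = 0.031 × 8.06 / (√0.0007899) = 8.89.
At y = 0.881 m: A R^(2/3) = 4.469 — short.
At y = 1.36 m: A R^(2/3) = 10.54 — over.
At y = 1.25 m: A R^(2/3) = 8.888 — close enough.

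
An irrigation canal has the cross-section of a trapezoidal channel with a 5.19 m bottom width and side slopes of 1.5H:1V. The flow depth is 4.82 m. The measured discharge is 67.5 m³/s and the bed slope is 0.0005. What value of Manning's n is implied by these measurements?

n = 0.038

With bottom width b = 5.19 m and side slope z = 1.5: A = (b + zy)y = (5.19 + 1.5×4.82)×4.82 = 59.86 m²; P = b + 2y√(1+z²) = 5.19 + 2×4.82×1.803 = 22.57 m.
Hydraulic radius R = A/P = 59.86/22.57 = 2.653 m.
Rearranging Manning's equation: n = (1/Q) A R^(2/3) S^(1/2) = (1/67.5) × 59.86 × 2.653^(2/3) × √0.0005 = 0.038.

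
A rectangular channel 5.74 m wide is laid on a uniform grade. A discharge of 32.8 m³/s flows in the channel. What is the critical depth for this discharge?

For a rectangular channel, critical depth y_c = (q²/g)^(1/3) where q = Q/b = 32.8/5.74 = 5.714 m²/s.
So y_c = (5.714²/9.81)^(1/3) = 1.49 m.

y_c = 1.49 m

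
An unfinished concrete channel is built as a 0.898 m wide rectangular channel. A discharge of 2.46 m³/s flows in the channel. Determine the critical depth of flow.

y_c = 0.915 m

For a rectangular channel, critical depth y_c = (q²/g)^(1/3) where q = Q/b = 2.46/0.898 = 2.739 m²/s.
So y_c = (2.739²/9.81)^(1/3) = 0.915 m.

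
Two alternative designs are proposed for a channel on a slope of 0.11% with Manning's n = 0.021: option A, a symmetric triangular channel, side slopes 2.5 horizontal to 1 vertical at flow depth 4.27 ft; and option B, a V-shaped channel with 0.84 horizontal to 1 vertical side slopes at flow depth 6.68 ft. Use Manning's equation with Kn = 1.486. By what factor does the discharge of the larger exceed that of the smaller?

Channel A: For a triangular section with side slope z = 2.5: A = zy² = 2.5×4.27² = 45.58 ft²; P = 2y√(1+z²) = 2×4.27×2.693 = 22.99 ft. Hydraulic radius R = A/P = 45.58/22.99 = 1.982 ft. Q_A = (1.486/0.021)·45.58·1.982^(2/3)·√0.0011 = 168.8 ft³/s.
Channel B: For a triangular section with side slope z = 0.84: A = zy² = 0.84×6.68² = 37.48 ft²; P = 2y√(1+z²) = 2×6.68×1.306 = 17.45 ft. Hydraulic radius R = A/P = 37.48/17.45 = 2.148 ft. Q_B = (1.486/0.021)·37.48·2.148^(2/3)·√0.0011 = 146.5 ft³/s.
The larger discharge is 168.8 ft³/s and the smaller is 146.5 ft³/s; the ratio is 1.15.

1.15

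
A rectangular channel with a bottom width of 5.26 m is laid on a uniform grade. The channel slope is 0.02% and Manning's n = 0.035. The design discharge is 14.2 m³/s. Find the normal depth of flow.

Manning's equation rearranged: A R^(2/3) = nQ / (1·√S) = 0.035 × 14.2 / (√0.0002) = 35.14.
At y = 3.87 m: A R^(2/3) = 27.45 — low.
At y = 4.71 m: A R^(2/3) = 35.12 — ≈ 35.14.

y_n = 4.71 m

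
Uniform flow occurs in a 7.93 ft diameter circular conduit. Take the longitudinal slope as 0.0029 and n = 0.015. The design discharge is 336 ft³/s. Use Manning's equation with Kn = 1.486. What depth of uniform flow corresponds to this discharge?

y_n = 5.4 ft

Manning's equation rearranged: A R^(2/3) = nQ / (1.486·√S) = 0.015 × 336 / (1.486 × √0.0029) = 62.98.
Try y = 6.88 ft: A R^(2/3) = 81.47 — over.
Try y = 3.92 ft: A R^(2/3) = 38.22 — short.
Try y = 5.4 ft: A R^(2/3) = 62.9 — ≈ 62.98.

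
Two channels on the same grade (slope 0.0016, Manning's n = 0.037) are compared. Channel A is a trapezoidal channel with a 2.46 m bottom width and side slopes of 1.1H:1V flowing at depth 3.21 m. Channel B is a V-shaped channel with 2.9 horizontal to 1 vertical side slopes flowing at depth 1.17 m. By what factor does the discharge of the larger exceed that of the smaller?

9.84

Channel A: With bottom width b = 2.46 m and side slope z = 1.1: A = (b + zy)y = (2.46 + 1.1×3.21)×3.21 = 19.23 m²; P = b + 2y√(1+z²) = 2.46 + 2×3.21×1.487 = 12 m. Hydraulic radius R = A/P = 19.23/12 = 1.602 m. Q_A = (1/0.037)·19.23·1.602^(2/3)·√0.0016 = 28.47 m³/s.
Channel B: For a triangular section with side slope z = 2.9: A = zy² = 2.9×1.17² = 3.97 m²; P = 2y√(1+z²) = 2×1.17×3.068 = 7.178 m. Hydraulic radius R = A/P = 3.97/7.178 = 0.553 m. Q_B = (1/0.037)·3.97·0.553^(2/3)·√0.0016 = 2.892 m³/s.
The larger discharge is 28.47 m³/s and the smaller is 2.892 m³/s; the ratio is 9.84.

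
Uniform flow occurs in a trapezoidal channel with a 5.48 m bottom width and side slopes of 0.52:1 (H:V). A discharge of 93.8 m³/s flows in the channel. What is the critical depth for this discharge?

At critical depth, Q² T / (g A³) = 1, i.e. A³/T = Q²/g = 93.8²/9.81 = 896.9.
Trying y = 3.54 m: A³/T = 1900 — high.
Trying y = 2.48 m: A³/T = 587.2 — low.
Trying y = 2.82 m: A³/T = 893.5 — close enough.

y_c = 2.82 m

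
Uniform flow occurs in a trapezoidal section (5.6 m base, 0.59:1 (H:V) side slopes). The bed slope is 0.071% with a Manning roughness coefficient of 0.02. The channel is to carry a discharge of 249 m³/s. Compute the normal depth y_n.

Manning's equation rearranged: A R^(2/3) = nQ / (1·√S) = 0.02 × 249 / (√0.00071) = 186.9.
Try y = 9.66 m: A R^(2/3) = 270.2 — high.
Try y = 5.53 m: A R^(2/3) = 94.03 — low.
Try y = 7.99 m: A R^(2/3) = 186.8 — close enough.

y_n = 7.99 m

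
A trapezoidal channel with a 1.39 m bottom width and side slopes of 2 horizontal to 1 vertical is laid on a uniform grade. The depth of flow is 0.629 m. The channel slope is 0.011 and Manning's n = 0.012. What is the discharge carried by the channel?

With bottom width b = 1.39 m and side slope z = 2: A = (b + zy)y = (1.39 + 2×0.629)×0.629 = 1.666 m²; P = b + 2y√(1+z²) = 1.39 + 2×0.629×2.236 = 4.203 m.
Hydraulic radius R = A/P = 1.666/4.203 = 0.3963 m.
Manning's equation: Q = (1/n) A R^(2/3) S^(1/2) = (1/0.012) × 1.666 × 0.3963^(2/3) × 0.011^(1/2) = 7.85 m³/s.

Q = 7.85 m³/s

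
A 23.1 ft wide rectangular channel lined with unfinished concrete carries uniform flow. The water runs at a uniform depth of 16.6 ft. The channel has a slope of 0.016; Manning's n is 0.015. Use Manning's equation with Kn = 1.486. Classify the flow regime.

supercritical

Flow area A = b·y = 23.1 × 16.6 = 383.5 ft². Wetted perimeter P = b + 2y = 23.1 + 2×16.6 = 56.3 ft.
Hydraulic radius R = A/P = 383.5/56.3 = 6.811 ft.
V = (1.486/n) R^(2/3) √S = (1.486/0.015) × 6.811^(2/3) × √0.016 = 45.03 ft/s. Hydraulic depth D_h = A/T = 383.5/23.1 = 16.6 ft.
Froude number Fr = V/√(g·D_h) = 45.03/√(32.2×16.6) = 1.95, which is greater than 1, so the flow is supercritical.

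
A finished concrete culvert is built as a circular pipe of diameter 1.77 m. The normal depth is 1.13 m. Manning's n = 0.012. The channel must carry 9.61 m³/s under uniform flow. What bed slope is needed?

For a circular section of diameter D = 1.77 m at depth y = 1.13 m, the central angle is θ = 2 arccos(1 − 2y/D) = 3.703 rad. Then A = (D²/8)(θ − sin θ) = 1.658 m² and P = Dθ/2 = 3.277 m.
Hydraulic radius R = A/P = 1.658/3.277 = 0.5061 m.
From Manning's equation, S = [nQ / (1 A R^(2/3))]² = [0.012 × 9.61 / (1 × 1.658 × 0.5061^(2/3))]² = 0.012.

S = 0.012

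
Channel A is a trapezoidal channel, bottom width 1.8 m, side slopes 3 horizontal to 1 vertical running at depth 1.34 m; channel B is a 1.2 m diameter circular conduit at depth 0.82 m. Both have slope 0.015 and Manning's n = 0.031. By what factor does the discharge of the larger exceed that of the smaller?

Channel A: With bottom width b = 1.8 m and side slope z = 3: A = (b + zy)y = (1.8 + 3×1.34)×1.34 = 7.799 m²; P = b + 2y√(1+z²) = 1.8 + 2×1.34×3.162 = 10.27 m. Hydraulic radius R = A/P = 7.799/10.27 = 0.759 m. Q_A = (1/0.031)·7.799·0.759^(2/3)·√0.015 = 25.64 m³/s.
Channel B: For a circular section of diameter D = 1.2 m at depth y = 0.82 m, the central angle is θ = 2 arccos(1 − 2y/D) = 3.892 rad. Then A = (D²/8)(θ − sin θ) = 0.8234 m² and P = Dθ/2 = 2.335 m. Hydraulic radius R = A/P = 0.8234/2.335 = 0.3526 m. Q_B = (1/0.031)·0.8234·0.3526^(2/3)·√0.015 = 1.624 m³/s.
The larger discharge is 25.64 m³/s and the smaller is 1.624 m³/s; the ratio is 15.8.

15.8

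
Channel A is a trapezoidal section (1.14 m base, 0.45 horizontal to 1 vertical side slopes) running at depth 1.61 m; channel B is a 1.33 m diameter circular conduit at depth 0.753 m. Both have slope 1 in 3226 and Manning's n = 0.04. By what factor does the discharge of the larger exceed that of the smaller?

Channel A: With bottom width b = 1.14 m and side slope z = 0.45: A = (b + zy)y = (1.14 + 0.45×1.61)×1.61 = 3.002 m²; P = b + 2y√(1+z²) = 1.14 + 2×1.61×1.097 = 4.671 m. Hydraulic radius R = A/P = 3.002/4.671 = 0.6427 m. Q_A = (1/0.04)·3.002·0.6427^(2/3)·√0.00031 = 0.984 m³/s.
Channel B: For a circular section of diameter D = 1.33 m at depth y = 0.753 m, the central angle is θ = 2 arccos(1 − 2y/D) = 3.407 rad. Then A = (D²/8)(θ − sin θ) = 0.8113 m² and P = Dθ/2 = 2.266 m. Hydraulic radius R = A/P = 0.8113/2.266 = 0.3581 m. Q_B = (1/0.04)·0.8113·0.3581^(2/3)·√0.00031 = 0.1801 m³/s.
The larger discharge is 0.984 m³/s and the smaller is 0.1801 m³/s; the ratio is 5.46.

5.46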